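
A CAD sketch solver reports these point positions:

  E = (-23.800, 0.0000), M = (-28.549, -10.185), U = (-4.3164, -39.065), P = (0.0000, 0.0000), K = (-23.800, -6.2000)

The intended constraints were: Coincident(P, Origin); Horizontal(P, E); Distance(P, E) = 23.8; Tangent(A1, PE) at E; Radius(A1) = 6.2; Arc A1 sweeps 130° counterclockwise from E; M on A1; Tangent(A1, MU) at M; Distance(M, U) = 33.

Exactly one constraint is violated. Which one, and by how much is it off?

Distance(M, U) = 33 — off by 4.70.

P = (0.00, 0.00) ✓; P.y = 0.00, E.y = 0.00 ✓; |PE| = 23.80 ✓; ∠(KE, EP) = 90.00° ✓; |KE| = 6.200 ✓; bearing(K→M) − bearing(K→E) = 130.0° ✓; |KM| = 6.199 ✓; ∠(KM, MU) = 90.00° ✓; |MU| = 37.70 ✗.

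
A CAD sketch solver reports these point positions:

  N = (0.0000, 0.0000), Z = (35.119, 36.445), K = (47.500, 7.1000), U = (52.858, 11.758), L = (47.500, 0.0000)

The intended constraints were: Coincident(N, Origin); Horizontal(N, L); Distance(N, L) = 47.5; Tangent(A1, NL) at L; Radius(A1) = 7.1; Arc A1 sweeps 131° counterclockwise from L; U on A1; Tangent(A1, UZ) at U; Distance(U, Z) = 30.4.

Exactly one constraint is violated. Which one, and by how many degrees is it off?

Tangent(A1, UZ) at U — off by 5.30°.

N = (0.00, 0.00) ✓; N.y = 0.00, L.y = 0.00 ✓; |NL| = 47.50 ✓; ∠(KL, LN) = 90.00° ✓; |KL| = 7.100 ✓; bearing(K→U) − bearing(K→L) = 131.0° ✓; |KU| = 7.100 ✓; ∠(KU, UZ) = 95.30° ✗; |UZ| = 30.40 ✓.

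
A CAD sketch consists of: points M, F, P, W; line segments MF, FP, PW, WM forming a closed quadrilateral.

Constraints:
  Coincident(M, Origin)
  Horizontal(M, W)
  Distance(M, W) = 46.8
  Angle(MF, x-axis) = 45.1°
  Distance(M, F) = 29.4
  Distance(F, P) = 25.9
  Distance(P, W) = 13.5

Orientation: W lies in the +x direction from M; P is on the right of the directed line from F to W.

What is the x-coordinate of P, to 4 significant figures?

33.42

M is at the origin; M and W share the same y with |MW| = 46.8 and W in +x, so W = (46.8, 0). MF runs at 45.1° with |MF| = 29.4, so F = (20.75, 20.83). P is determined by |FP| = 25.9 and |PW| = 13.5 together: it lies at the intersection of circle(F, 25.9) and circle(W, 13.5). With |FW| = 33.35, the foot of the radical line on FW is 24.00 from F and the perpendicular offset is √(25.9² − 24.00²) = 9.738. Taking the right-of-FW solution: P = (33.42, -1.768).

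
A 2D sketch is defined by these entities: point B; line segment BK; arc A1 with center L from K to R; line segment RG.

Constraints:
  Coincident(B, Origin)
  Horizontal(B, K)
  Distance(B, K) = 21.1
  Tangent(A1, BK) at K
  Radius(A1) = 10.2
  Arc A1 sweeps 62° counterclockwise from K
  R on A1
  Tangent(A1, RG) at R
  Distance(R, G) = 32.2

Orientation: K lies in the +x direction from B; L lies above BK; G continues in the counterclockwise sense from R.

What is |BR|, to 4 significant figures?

30.59

B is at the origin; B and K share the same y with |BK| = 21.1 and K on the +x side, so K = (21.10, 0.000). Since A1 is tangent to BK there, LK ⟂ BK, so L = K + (0, 10.2) = (21.10, 10.20). On A1, K sits at bearing -90° from L; a 62° counterclockwise sweep puts R at bearing -28°, so R = L + 10.2·(cos -28°, sin -28°) = (30.11, 5.411). Then |BR| = |R − B| = 30.59.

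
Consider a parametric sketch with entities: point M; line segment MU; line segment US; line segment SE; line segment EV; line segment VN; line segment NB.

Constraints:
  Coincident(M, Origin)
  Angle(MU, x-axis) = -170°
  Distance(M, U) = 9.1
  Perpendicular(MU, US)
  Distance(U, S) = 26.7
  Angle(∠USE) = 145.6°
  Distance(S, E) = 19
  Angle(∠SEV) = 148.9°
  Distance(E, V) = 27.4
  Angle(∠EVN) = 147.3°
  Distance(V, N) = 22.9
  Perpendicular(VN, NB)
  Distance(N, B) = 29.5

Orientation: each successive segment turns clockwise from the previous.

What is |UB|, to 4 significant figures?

58.16

M is at the origin; MU runs at -170.0° with length 9.1, so U = (-8.962, -1.580). MU ⟂ US, so US runs at 100.0°; with |US| = 26.7, S = (-13.60, 24.71). ∠USE = 145.6° gives SE at 65.60° from the x-axis; with |SE| = 19.0, E = (-5.749, 42.02). ∠SEV = 148.9° gives EV at 34.50° from the x-axis; with |EV| = 27.4, V = (16.83, 57.54). ∠EVN = 147.3° gives VN at 1.800° from the x-axis; with |VN| = 22.9, N = (39.72, 58.26). The perpendicularity gives NB at right angles to VN, so NB runs at -88.20°; with |NB| = 29.5, B = (40.65, 28.77). Then |UB| = |B − U| = 58.16.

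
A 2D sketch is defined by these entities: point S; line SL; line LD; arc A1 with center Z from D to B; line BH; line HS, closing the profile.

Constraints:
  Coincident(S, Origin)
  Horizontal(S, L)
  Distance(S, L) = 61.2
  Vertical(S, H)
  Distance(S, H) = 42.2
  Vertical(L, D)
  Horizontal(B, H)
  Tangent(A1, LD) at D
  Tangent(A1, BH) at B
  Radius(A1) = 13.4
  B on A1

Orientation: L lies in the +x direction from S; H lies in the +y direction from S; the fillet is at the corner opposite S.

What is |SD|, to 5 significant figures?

67.638

S is at the origin; SL is horizontal with |SL| = 61.2 and L on the +x side, so L = (61.200, 0.0000). SH is vertical with |SH| = 42.2 and H on the +y side, so H = (0.0000, 42.200). The virtual corner opposite S is at (61.200, 42.200). Tangency of A1 to LD means the radius ZD is perpendicular to LD and A1 meets BH tangentially, so ZB is at right angles to BH, with radius 13.4, so the center Z sits 13.4 in from both sides at Z = (47.800, 28.800). That places the tangent points at D = (61.200, 28.800) on LD and B = (47.800, 42.200) on BH. Then |SD| = |D − S| = 67.638.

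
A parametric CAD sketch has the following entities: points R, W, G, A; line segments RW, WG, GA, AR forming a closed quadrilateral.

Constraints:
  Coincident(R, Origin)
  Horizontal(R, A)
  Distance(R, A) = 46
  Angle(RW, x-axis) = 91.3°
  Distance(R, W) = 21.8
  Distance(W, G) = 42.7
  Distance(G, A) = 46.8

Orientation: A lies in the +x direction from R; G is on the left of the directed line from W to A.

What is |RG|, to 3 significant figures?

57.4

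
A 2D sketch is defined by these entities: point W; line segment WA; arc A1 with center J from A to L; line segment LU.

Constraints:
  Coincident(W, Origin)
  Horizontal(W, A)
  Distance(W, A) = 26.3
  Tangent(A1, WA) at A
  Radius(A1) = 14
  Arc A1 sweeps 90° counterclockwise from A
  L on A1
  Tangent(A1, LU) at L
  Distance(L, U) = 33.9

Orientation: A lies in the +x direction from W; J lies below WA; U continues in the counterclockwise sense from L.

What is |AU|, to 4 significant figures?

49.90

On A1, A sits at bearing 90° from J; a 90° counterclockwise sweep puts L at bearing 180°, so L = J + 14.0·(cos 180°, sin 180°) = (12.30, -14.00). Since A1 is tangent to LU there, JL ⟂ LU, so LU runs along (−sin 180°, cos 180°); with |LU| = 33.9, U = (12.30, -47.90). Then |AU| = |U − A| = 49.90.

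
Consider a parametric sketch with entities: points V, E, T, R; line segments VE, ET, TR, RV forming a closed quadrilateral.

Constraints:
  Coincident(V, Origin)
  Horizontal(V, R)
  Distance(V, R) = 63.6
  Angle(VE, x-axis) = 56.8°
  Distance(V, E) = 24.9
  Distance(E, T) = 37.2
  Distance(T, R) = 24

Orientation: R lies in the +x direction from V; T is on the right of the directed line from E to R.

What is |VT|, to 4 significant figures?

40.52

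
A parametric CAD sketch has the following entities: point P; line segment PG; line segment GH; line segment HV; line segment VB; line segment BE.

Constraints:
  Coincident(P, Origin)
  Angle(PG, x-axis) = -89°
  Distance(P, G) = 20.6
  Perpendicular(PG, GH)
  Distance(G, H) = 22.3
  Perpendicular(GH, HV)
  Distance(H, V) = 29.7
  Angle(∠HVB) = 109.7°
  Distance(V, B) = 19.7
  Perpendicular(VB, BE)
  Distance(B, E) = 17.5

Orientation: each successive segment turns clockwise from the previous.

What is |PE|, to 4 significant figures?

2.268

P is at the origin; PG runs at -89.0° with length 20.6, so G = (0.3595, -20.60). PG ⟂ GH, so GH runs at -179.0°; with |GH| = 22.3, H = (-21.94, -20.99). The perpendicularity gives HV at right angles to GH, so HV runs at 91.00°; with |HV| = 29.7, V = (-22.46, 8.709). ∠HVB = 109.7° gives VB at 20.70° from the x-axis; with |VB| = 19.7, B = (-4.027, 15.67). The perpendicularity gives BE at right angles to VB, so BE runs at -69.30°; with |BE| = 17.5, E = (2.159, -0.6974). Then |PE| = |E − P| = 2.268.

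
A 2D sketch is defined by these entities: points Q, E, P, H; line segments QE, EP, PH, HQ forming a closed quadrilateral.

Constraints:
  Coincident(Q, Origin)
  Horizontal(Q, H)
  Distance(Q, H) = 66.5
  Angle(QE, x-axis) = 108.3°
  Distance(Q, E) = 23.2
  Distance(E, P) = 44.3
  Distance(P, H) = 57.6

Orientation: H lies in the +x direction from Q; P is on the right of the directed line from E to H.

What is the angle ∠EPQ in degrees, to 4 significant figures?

7.759°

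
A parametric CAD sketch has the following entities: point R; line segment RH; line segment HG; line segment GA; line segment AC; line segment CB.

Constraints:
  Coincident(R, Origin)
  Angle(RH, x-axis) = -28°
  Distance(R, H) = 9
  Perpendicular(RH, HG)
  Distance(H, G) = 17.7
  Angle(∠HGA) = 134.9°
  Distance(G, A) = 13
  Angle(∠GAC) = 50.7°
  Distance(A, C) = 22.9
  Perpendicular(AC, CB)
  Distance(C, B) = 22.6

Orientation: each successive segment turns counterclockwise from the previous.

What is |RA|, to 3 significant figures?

26.9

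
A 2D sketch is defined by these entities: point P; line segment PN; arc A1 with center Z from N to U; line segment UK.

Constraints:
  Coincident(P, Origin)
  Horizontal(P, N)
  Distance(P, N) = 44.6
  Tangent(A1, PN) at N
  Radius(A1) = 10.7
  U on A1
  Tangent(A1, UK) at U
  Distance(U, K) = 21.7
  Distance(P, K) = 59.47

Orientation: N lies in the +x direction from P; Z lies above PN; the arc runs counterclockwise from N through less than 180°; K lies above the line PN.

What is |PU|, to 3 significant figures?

56.5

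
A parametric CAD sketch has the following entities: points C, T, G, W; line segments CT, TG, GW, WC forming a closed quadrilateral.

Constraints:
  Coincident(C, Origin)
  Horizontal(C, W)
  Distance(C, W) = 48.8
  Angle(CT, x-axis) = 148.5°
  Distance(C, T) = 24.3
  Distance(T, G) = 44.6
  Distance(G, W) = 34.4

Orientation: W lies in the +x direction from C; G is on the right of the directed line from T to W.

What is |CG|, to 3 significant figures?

20.3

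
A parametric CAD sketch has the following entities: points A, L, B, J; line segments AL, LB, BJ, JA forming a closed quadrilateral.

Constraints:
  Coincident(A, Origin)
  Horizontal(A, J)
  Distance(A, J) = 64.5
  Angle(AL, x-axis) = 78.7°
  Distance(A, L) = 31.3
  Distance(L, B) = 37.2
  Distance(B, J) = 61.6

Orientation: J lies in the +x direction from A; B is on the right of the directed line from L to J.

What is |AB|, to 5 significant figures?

7.1643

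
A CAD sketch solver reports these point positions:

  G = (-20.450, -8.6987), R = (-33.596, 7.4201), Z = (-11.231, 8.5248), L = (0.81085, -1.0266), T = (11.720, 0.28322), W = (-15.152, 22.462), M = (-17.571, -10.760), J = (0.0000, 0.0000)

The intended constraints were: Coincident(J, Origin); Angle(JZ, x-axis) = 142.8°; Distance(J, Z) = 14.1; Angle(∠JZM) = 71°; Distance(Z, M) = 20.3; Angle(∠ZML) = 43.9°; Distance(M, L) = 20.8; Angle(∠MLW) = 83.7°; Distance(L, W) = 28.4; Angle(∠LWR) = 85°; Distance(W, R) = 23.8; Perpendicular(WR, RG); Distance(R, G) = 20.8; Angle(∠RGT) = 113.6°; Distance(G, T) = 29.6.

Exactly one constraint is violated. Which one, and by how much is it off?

Distance(G, T) = 29.6 — off by 3.80.

J = (0.00, 0.00) ✓; JZ at 142.8° ✓; |JZ| = 14.10 ✓; ∠JZM = 71.00° ✓; |ZM| = 20.30 ✓; ∠ZML = 43.90° ✓; |ML| = 20.80 ✓; ∠MLW = 83.70° ✓; |LW| = 28.40 ✓; ∠LWR = 85.00° ✓; |WR| = 23.80 ✓; ∠(WR, RG) = 90.00° ✓; |RG| = 20.80 ✓; ∠RGT = 113.6° ✓; |GT| = 33.40 ✗.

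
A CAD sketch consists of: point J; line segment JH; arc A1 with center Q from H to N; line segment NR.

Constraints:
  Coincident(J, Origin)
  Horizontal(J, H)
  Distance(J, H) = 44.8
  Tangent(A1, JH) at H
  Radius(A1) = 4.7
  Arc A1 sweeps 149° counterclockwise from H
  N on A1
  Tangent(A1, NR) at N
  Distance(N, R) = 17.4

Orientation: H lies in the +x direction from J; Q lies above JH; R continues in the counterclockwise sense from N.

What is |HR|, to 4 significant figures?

21.66

J is at the origin; J and H share the same y with |JH| = 44.8 and H on the +x side, so H = (44.80, 0.000). A1 meets JH tangentially, so QH is at right angles to JH, so Q = H + (0, 4.7) = (44.80, 4.700). On A1, H sits at bearing -90° from Q; a 149° counterclockwise sweep puts N at bearing 59°, so N = Q + 4.7·(cos 59°, sin 59°) = (47.22, 8.729). The tangent condition forces QN to be normal to NR, so NR runs along (−sin 59°, cos 59°); with |NR| = 17.4, R = (32.31, 17.69). Then |HR| = |R − H| = 21.66.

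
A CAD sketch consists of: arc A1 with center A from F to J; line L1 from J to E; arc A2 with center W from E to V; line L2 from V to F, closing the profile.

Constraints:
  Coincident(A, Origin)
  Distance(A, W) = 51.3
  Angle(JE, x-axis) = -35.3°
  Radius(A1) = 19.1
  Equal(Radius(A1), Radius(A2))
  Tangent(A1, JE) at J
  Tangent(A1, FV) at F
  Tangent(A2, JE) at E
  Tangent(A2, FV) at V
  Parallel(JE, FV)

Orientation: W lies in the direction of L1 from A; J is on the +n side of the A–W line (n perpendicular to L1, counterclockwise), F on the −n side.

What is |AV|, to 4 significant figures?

54.74

The slot axis is L1's direction at -35.3°, so u = (cos -35.3°, sin -35.3°) = (0.8161, -0.5779) and n = (−sin -35.3°, cos -35.3°) = (0.5779, 0.8161). A is at the origin and W lies 51.3 along u from A, so W = 51.3·u = (41.87, -29.64). Tangency of A1 to both parallel lines with radius 19.1 puts J and F at A ± 19.1·n: J = (11.04, 15.59), F = (-11.04, -15.59). Equal radii place E and V the same way about W: E = W + 19.1·n = (52.90, -14.06), V = W − 19.1·n = (30.83, -45.23). Then |AV| = |V − A| = 54.74.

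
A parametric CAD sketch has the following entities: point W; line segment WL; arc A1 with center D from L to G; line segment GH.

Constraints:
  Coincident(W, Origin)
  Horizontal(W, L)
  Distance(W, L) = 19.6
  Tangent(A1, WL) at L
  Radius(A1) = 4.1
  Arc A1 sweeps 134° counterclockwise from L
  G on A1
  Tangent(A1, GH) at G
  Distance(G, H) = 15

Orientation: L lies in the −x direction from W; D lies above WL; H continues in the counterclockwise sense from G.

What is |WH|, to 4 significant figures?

32.36

W is at the origin; W and L share the same y with |WL| = 19.6 and L on the −x side, so L = (-19.60, 0.000). A1 meets WL tangentially, so DL is at right angles to WL, so D = L + (0, 4.1) = (-19.60, 4.100). On A1, L sits at bearing -90° from D; a 134° counterclockwise sweep puts G at bearing 44°, so G = D + 4.1·(cos 44°, sin 44°) = (-16.65, 6.948). The tangent condition forces DG to be normal to GH, so GH runs along (−sin 44°, cos 44°); with |GH| = 15.0, H = (-27.07, 17.74). Then |WH| = |H − W| = 32.36.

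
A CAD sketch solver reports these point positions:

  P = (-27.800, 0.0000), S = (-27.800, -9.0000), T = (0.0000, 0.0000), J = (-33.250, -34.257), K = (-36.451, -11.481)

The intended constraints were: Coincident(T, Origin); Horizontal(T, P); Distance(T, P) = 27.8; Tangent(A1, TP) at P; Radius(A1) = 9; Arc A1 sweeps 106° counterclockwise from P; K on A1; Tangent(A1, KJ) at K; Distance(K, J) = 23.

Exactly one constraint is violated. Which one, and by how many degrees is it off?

Tangent(A1, KJ) at K — off by 8.00°.

T = (0.00, 0.00) ✓; T.y = 0.00, P.y = 0.00 ✓; |TP| = 27.80 ✓; ∠(SP, PT) = 90.00° ✓; |SP| = 9.000 ✓; bearing(S→K) − bearing(S→P) = 106.0° ✓; |SK| = 9.000 ✓; ∠(SK, KJ) = 98.00° ✗; |KJ| = 23.00 ✓.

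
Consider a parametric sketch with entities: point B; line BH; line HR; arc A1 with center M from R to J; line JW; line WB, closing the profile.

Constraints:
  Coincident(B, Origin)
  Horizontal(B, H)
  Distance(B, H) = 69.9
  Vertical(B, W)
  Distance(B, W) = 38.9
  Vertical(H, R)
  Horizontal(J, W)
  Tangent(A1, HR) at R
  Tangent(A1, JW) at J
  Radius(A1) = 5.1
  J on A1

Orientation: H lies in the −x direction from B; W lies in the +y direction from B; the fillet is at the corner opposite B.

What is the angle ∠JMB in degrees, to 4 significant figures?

117.5°

The virtual corner opposite B is at (-69.90, 38.90). Since A1 is tangent to HR there, MR ⟂ HR and the tangent condition forces MJ to be normal to JW, with radius 5.1, so the center M sits 5.1 in from both sides at M = (-64.80, 33.80). That places the tangent points at R = (-69.90, 33.80) on HR and J = (-64.80, 38.90) on JW. Then cos ∠JMB = MJ·MB / (|MJ||MB|), giving 117.5°.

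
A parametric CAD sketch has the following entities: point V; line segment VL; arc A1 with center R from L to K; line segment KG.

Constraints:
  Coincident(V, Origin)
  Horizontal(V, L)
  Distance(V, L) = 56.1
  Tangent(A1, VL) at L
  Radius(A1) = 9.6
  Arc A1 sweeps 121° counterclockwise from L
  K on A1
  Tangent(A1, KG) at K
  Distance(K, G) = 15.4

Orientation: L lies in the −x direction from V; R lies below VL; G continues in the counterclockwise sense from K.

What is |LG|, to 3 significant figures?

27.7

V is at the origin; V and L share the same y with |VL| = 56.1 and L on the −x side, so L = (-56.1, 0.00). The tangent condition forces RL to be normal to VL, so R = L + (0, -9.6) = (-56.1, -9.60). On A1, L sits at bearing 90° from R; a 121° counterclockwise sweep puts K at bearing 211°, so K = R + 9.6·(cos 211°, sin 211°) = (-64.3, -14.5). The tangent condition forces RK to be normal to KG, so KG runs along (−sin 211°, cos 211°); with |KG| = 15.4, G = (-56.4, -27.7). Then |LG| = |G − L| = 27.7.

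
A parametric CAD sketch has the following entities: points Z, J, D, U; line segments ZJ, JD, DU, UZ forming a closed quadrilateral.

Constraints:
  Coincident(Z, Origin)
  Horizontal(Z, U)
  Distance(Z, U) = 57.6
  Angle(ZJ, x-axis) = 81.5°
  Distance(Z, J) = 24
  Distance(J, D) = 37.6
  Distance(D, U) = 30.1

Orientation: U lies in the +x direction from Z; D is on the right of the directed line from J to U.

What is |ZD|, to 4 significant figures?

28.33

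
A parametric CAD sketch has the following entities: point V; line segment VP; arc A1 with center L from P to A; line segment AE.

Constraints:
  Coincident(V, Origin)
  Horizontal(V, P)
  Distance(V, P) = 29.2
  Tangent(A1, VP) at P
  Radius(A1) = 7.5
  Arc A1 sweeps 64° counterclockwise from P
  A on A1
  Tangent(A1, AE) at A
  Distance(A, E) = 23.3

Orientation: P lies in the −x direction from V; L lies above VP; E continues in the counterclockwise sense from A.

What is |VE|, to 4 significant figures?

27.98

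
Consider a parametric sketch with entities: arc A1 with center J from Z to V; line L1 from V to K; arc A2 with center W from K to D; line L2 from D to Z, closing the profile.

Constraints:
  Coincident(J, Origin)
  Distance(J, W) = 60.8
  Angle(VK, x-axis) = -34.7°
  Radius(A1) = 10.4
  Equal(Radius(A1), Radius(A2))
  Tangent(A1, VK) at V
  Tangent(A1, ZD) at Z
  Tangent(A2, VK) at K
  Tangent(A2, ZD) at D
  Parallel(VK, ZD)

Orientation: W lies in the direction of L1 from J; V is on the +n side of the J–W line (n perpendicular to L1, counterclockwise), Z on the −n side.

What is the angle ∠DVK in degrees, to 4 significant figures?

18.89°

The slot axis is L1's direction at -34.7°, so u = (cos -34.7°, sin -34.7°) = (0.8221, -0.5693) and n = (−sin -34.7°, cos -34.7°) = (0.5693, 0.8221). J is at the origin and W lies 60.8 along u from J, so W = 60.8·u = (49.99, -34.61). Tangency of A1 to both parallel lines with radius 10.4 puts V and Z at J ± 10.4·n: V = (5.921, 8.550), Z = (-5.921, -8.550). Equal radii place K and D the same way about W: K = W + 10.4·n = (55.91, -26.06), D = W − 10.4·n = (44.07, -43.16). Then cos ∠DVK = VD·VK / (|VD||VK|), giving 18.89°.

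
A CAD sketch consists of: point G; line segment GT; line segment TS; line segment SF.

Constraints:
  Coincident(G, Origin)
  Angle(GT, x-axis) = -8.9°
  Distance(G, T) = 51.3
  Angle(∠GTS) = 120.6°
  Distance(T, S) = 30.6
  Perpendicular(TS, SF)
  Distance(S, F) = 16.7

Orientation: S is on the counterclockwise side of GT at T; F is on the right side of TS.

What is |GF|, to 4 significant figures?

83.19

G is at the origin; GT runs at -8.9° with length 51.3, so T = 51.3·(cos -8.9°, sin -8.9°) = (50.68, -7.937). ∠GTS = 120.6°, so TS runs at -8.9° + (180° − 120.6°) = 50.50° from the x-axis; with |TS| = 30.6, S = T + 30.6·(cos 50.50°, sin 50.50°) = (70.15, 15.68). TS is perpendicular to SF; with |SF| = 16.7 on the right of TS, F = S + 16.7·(0.7716, -0.6361) = (83.03, 5.053). Then |GF| = |F − G| = 83.19.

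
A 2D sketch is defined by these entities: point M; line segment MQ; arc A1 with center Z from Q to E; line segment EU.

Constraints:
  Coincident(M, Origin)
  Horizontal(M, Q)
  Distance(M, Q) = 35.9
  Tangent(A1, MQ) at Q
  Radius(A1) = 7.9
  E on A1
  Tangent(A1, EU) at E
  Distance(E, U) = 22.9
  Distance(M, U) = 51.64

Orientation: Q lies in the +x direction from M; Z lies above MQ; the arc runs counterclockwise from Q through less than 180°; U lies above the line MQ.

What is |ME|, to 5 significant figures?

44.633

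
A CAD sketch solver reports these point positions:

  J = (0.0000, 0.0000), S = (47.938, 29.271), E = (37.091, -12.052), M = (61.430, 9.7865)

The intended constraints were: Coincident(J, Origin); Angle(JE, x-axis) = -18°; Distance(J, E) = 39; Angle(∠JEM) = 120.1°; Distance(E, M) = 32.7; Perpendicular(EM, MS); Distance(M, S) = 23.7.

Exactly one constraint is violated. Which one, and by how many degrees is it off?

Perpendicular(EM, MS) — off by 7.20°.

J = (0.00, 0.00) ✓; JE at -18.00° ✓; |JE| = 39.00 ✓; ∠JEM = 120.1° ✓; |EM| = 32.70 ✓; ∠(EM, MS) = 82.80° ✗; |MS| = 23.70 ✓.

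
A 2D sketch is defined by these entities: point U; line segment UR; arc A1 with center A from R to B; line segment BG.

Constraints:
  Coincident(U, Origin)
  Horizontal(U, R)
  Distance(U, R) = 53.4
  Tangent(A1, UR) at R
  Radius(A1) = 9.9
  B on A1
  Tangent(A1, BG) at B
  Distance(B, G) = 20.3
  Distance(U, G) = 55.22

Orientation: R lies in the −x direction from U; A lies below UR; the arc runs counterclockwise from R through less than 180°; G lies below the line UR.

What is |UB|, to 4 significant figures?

62.62

U is at the origin; U and R share the same y with |UR| = 53.4 and R on the −x side, so R = (-53.40, 0.000). The tangent condition forces AR to be normal to UR, so A = R + (0, -9.9) = (-53.40, -9.900). Since AB ⟂ BG (tangency), |AG| = √(9.9² + 20.3²) = 22.59 regardless of where B sits on A1. So G lies on both circle(U, 55.22) and circle(A, 22.59); the below-UR intersection is G = (-45.63, -31.11). B is the foot of the tangent from G: B = (-60.26, -17.04).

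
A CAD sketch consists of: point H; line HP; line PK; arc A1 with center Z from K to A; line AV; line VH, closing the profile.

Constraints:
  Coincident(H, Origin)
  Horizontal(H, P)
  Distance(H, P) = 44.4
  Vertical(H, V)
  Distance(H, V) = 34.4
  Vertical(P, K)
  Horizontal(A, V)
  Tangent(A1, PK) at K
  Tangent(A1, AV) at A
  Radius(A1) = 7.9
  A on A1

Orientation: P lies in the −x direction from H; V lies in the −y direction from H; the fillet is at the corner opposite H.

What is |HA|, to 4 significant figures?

50.16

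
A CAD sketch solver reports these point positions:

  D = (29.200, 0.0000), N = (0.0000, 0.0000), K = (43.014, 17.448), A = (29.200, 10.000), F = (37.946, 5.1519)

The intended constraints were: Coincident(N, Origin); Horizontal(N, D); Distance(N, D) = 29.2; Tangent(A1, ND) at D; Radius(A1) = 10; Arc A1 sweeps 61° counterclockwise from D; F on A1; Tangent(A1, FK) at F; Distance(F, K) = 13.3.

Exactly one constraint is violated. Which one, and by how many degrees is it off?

Tangent(A1, FK) at F — off by 6.60°.

N = (0.00, 0.00) ✓; N.y = 0.00, D.y = 0.00 ✓; |ND| = 29.20 ✓; ∠(AD, DN) = 90.00° ✓; |AD| = 10.00 ✓; bearing(A→F) − bearing(A→D) = 61.00° ✓; |AF| = 10.00 ✓; ∠(AF, FK) = 83.40° ✗; |FK| = 13.30 ✓.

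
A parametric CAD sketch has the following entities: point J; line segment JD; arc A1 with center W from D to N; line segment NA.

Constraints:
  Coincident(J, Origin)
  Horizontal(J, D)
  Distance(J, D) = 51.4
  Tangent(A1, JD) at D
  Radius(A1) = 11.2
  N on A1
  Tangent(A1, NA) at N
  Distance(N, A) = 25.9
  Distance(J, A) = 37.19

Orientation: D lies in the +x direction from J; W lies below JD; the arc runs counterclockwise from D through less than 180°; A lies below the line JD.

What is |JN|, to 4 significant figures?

42.61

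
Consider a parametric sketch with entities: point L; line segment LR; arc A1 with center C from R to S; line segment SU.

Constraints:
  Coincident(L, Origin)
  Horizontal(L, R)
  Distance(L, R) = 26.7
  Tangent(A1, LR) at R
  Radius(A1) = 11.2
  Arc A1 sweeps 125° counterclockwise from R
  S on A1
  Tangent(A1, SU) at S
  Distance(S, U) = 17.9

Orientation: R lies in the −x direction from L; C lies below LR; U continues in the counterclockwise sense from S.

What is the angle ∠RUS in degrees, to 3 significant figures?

33.1°

L is at the origin; LR is horizontal with |LR| = 26.7 and R on the −x side, so R = (-26.7, 0.00). A1 meets LR tangentially, so CR is at right angles to LR, so C = R + (0, -11.2) = (-26.7, -11.2). On A1, R sits at bearing 90° from C; a 125° counterclockwise sweep puts S at bearing 215°, so S = C + 11.2·(cos 215°, sin 215°) = (-35.9, -17.6). The tangent condition forces CS to be normal to SU, so SU runs along (−sin 215°, cos 215°); with |SU| = 17.9, U = (-25.6, -32.3). Then cos ∠RUS = UR·US / (|UR||US|), giving 33.1°.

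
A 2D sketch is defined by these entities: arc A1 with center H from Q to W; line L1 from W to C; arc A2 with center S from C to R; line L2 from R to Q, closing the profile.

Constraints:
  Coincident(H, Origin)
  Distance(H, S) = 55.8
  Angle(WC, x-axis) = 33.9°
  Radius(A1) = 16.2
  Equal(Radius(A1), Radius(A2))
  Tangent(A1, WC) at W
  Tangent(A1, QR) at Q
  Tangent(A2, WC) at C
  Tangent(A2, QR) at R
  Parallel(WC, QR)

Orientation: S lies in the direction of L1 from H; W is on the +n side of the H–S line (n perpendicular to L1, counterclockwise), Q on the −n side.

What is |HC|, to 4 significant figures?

58.10

The slot axis is L1's direction at 33.9°, so u = (cos 33.9°, sin 33.9°) = (0.8300, 0.5577) and n = (−sin 33.9°, cos 33.9°) = (-0.5577, 0.8300). H is at the origin and S lies 55.8 along u from H, so S = 55.8·u = (46.31, 31.12). Tangency of A1 to both parallel lines with radius 16.2 puts W and Q at H ± 16.2·n: W = (-9.035, 13.45), Q = (9.035, -13.45). Equal radii place C and R the same way about S: C = S + 16.2·n = (37.28, 44.57), R = S − 16.2·n = (55.35, 17.68). Then |HC| = |C − H| = 58.10.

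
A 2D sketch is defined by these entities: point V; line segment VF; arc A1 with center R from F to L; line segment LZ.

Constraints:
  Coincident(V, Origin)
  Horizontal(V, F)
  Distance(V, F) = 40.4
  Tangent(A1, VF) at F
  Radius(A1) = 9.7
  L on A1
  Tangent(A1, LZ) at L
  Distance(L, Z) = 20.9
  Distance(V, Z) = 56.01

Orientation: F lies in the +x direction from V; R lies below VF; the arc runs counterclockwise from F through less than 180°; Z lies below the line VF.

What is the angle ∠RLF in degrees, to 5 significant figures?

25.622°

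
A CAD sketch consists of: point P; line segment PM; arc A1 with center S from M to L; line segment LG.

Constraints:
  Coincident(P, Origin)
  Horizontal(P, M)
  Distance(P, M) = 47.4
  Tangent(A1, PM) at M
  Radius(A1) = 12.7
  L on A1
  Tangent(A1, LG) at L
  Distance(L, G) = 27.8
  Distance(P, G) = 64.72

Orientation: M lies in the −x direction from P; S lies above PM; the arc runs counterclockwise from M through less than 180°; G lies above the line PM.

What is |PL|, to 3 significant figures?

40.3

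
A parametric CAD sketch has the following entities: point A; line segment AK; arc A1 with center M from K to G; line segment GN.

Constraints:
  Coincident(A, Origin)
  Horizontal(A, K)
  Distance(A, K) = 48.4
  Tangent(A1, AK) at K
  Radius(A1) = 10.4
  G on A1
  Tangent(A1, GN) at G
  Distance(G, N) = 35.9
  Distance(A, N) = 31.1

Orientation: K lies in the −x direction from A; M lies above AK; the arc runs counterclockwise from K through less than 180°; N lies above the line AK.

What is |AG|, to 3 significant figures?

41.4

A is at the origin; A and K share the same y with |AK| = 48.4 and K on the −x side, so K = (-48.4, 0.00). Since A1 is tangent to AK there, MK ⟂ AK, so M = K + (0, 10.4) = (-48.4, 10.4). Since MG ⟂ GN (tangency), |MN| = √(10.4² + 35.9²) = 37.4 regardless of where G sits on A1. So N lies on both circle(A, 31.1) and circle(M, 37.4); the above-AK intersection is N = (-15.0, 27.2). G is the foot of the tangent from N: G = (-41.3, 2.78).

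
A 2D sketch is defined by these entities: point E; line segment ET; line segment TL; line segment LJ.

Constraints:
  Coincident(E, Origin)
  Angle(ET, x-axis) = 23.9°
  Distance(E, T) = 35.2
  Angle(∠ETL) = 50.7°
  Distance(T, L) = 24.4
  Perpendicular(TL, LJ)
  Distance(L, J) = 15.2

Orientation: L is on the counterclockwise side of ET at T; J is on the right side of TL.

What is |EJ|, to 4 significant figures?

42.49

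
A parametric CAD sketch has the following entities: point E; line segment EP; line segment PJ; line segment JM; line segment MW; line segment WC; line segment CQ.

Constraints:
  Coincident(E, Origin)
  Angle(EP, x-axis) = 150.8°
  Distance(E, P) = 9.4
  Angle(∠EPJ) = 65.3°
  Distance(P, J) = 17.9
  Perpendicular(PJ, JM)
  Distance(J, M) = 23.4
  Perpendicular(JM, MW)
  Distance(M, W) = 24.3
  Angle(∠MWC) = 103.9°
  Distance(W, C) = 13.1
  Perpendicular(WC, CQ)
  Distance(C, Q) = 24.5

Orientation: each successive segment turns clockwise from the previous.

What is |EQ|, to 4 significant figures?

10.97

E is at the origin; EP runs at 150.8° with length 9.4, so P = (-8.205, 4.586). ∠EPJ = 65.3° gives PJ at 36.10° from the x-axis; with |PJ| = 17.9, J = (6.258, 15.13). PJ is perpendicular to JM, so JM runs at -53.90°; with |JM| = 23.4, M = (20.04, -3.774). JM ⟂ MW, so MW runs at -143.9°; with |MW| = 24.3, W = (0.4106, -18.09). ∠MWC = 103.9° gives WC at 140.0° from the x-axis; with |WC| = 13.1, C = (-9.625, -9.671). WC ⟂ CQ, so CQ runs at 50.00°; with |CQ| = 24.5, Q = (6.124, 9.097). Then |EQ| = |Q − E| = 10.97.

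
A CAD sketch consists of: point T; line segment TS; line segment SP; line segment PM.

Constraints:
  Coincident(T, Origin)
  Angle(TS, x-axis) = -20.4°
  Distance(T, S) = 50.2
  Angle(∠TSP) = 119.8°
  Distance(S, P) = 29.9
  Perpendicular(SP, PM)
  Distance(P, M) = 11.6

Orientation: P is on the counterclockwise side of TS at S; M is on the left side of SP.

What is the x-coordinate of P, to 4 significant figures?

70.02

T is at the origin; TS runs at -20.4° with length 50.2, so S = 50.2·(cos -20.4°, sin -20.4°) = (47.05, -17.50). ∠TSP = 119.8°, so SP runs at -20.4° + (180° − 119.8°) = 39.80° from the x-axis; with |SP| = 29.9, P = S + 29.9·(cos 39.80°, sin 39.80°) = (70.02, 1.641). So P.x = 70.02.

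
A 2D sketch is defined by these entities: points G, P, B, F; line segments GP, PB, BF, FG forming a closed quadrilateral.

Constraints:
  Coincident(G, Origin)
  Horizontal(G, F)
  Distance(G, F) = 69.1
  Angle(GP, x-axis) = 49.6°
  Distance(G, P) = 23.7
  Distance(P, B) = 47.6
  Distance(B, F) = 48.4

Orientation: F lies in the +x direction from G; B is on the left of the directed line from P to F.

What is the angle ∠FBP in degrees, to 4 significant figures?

72.38°

Checks: |PB| = 47.60 ✓; |BF| = 48.40 ✓.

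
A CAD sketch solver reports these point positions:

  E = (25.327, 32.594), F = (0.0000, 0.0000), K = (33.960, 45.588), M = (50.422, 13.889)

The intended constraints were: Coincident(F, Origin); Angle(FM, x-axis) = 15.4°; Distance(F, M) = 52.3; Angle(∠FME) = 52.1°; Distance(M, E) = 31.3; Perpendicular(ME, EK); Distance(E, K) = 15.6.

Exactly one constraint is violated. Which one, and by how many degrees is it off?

Perpendicular(ME, EK) — off by 3.10°.

F = (0.00, 0.00) ✓; FM at 15.40° ✓; |FM| = 52.30 ✓; ∠FME = 52.10° ✓; |ME| = 31.30 ✓; ∠(ME, EK) = 86.90° ✗; |EK| = 15.60 ✓.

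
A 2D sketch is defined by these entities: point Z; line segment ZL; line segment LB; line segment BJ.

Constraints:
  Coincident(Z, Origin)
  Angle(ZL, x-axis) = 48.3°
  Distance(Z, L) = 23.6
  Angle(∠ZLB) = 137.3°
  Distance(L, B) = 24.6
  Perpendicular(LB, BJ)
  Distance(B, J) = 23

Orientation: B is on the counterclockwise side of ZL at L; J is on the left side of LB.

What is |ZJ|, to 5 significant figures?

42.523

Z is at the origin; ZL runs at 48.3° with length 23.6, so L = 23.6·(cos 48.3°, sin 48.3°) = (15.699, 17.621). ∠ZLB = 137.3°, so LB runs at 48.3° + (180° − 137.3°) = 91.000° from the x-axis; with |LB| = 24.6, B = L + 24.6·(cos 91.000°, sin 91.000°) = (15.270, 42.217). LB is perpendicular to BJ; with |BJ| = 23.0 on the left of LB, J = B + 23.0·(-0.99985, -0.017452) = (-7.7264, 41.816). Then |ZJ| = |J − Z| = 42.523.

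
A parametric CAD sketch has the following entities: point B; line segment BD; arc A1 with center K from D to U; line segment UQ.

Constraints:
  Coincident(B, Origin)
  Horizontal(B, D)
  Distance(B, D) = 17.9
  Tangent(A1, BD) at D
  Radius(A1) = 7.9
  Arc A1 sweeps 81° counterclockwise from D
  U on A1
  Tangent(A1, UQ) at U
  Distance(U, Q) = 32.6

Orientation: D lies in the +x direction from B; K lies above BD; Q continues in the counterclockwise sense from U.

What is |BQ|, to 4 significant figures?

49.59

B is at the origin; BD is horizontal with |BD| = 17.9 and D on the +x side, so D = (17.90, 0.000). A1 meets BD tangentially, so KD is at right angles to BD, so K = D + (0, 7.9) = (17.90, 7.900). On A1, D sits at bearing -90° from K; an 81° counterclockwise sweep puts U at bearing -9°, so U = K + 7.9·(cos -9°, sin -9°) = (25.70, 6.664). The tangent condition forces KU to be normal to UQ, so UQ runs along (−sin -9°, cos -9°); with |UQ| = 32.6, Q = (30.80, 38.86). Then |BQ| = |Q − B| = 49.59.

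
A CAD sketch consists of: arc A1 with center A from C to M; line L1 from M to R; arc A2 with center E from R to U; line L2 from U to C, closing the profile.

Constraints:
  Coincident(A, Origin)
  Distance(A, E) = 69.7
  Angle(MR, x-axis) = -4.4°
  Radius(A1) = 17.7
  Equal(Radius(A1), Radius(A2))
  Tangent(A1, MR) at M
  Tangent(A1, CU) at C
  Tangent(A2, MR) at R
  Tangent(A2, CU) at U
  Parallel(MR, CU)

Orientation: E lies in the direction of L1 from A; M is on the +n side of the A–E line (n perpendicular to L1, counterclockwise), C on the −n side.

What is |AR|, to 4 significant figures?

71.91

The slot axis is L1's direction at -4.4°, so u = (cos -4.4°, sin -4.4°) = (0.9971, -0.07672) and n = (−sin -4.4°, cos -4.4°) = (0.07672, 0.9971). A is at the origin and E lies 69.7 along u from A, so E = 69.7·u = (69.49, -5.347). Tangency of A1 to both parallel lines with radius 17.7 puts M and C at A ± 17.7·n: M = (1.358, 17.65), C = (-1.358, -17.65). Equal radii place R and U the same way about E: R = E + 17.7·n = (70.85, 12.30), U = E − 17.7·n = (68.14, -23.00). Then |AR| = |R − A| = 71.91.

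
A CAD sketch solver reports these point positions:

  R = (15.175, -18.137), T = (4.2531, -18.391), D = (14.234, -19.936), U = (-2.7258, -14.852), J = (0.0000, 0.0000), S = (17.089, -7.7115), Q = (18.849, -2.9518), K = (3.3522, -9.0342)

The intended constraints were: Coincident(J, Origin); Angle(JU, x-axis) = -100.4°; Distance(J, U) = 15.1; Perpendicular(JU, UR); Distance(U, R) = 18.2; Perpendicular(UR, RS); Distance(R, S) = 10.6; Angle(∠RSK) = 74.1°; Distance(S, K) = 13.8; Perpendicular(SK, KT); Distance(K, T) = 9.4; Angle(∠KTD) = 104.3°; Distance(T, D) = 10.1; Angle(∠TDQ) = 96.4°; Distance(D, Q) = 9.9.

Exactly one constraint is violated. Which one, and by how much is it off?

Distance(D, Q) = 9.9 — off by 7.70.

J = (0.00, 0.00) ✓; JU at -100.4° ✓; |JU| = 15.10 ✓; ∠(JU, UR) = 90.00° ✓; |UR| = 18.20 ✓; ∠(UR, RS) = 90.00° ✓; |RS| = 10.60 ✓; ∠RSK = 74.10° ✓; |SK| = 13.80 ✓; ∠(SK, KT) = 90.00° ✓; |KT| = 9.400 ✓; ∠KTD = 104.3° ✓; |TD| = 10.10 ✓; ∠TDQ = 96.40° ✓; |DQ| = 17.60 ✗.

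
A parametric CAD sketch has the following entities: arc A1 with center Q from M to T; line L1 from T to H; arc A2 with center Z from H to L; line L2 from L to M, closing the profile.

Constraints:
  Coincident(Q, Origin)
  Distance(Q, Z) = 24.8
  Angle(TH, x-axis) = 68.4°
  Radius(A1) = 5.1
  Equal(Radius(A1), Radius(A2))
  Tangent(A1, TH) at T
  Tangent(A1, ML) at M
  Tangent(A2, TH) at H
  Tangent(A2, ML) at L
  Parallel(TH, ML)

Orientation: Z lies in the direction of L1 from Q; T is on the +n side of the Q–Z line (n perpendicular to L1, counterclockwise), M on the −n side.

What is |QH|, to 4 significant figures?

25.32

The slot axis is L1's direction at 68.4°, so u = (cos 68.4°, sin 68.4°) = (0.3681, 0.9298) and n = (−sin 68.4°, cos 68.4°) = (-0.9298, 0.3681). Q is at the origin and Z lies 24.8 along u from Q, so Z = 24.8·u = (9.129, 23.06). Tangency of A1 to both parallel lines with radius 5.1 puts T and M at Q ± 5.1·n: T = (-4.742, 1.877), M = (4.742, -1.877). Equal radii place H and L the same way about Z: H = Z + 5.1·n = (4.388, 24.94), L = Z − 5.1·n = (13.87, 21.18). Then |QH| = |H − Q| = 25.32.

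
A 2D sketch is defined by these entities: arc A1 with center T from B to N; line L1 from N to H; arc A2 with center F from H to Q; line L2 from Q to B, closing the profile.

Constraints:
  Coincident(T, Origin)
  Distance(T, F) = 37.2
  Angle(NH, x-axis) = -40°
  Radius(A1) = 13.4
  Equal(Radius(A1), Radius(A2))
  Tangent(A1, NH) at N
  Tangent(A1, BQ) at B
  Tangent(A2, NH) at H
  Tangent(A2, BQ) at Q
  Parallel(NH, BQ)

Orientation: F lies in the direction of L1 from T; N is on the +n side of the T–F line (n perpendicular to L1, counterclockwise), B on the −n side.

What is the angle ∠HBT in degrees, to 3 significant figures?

54.2°

The slot axis is L1's direction at -40.0°, so u = (cos -40.0°, sin -40.0°) = (0.766, -0.643) and n = (−sin -40.0°, cos -40.0°) = (0.643, 0.766). T is at the origin and F lies 37.2 along u from T, so F = 37.2·u = (28.5, -23.9). Tangency of A1 to both parallel lines with radius 13.4 puts N and B at T ± 13.4·n: N = (8.61, 10.3), B = (-8.61, -10.3). Equal radii place H and Q the same way about F: H = F + 13.4·n = (37.1, -13.6), Q = F − 13.4·n = (19.9, -34.2). Then cos ∠HBT = BH·BT / (|BH||BT|), giving 54.2°.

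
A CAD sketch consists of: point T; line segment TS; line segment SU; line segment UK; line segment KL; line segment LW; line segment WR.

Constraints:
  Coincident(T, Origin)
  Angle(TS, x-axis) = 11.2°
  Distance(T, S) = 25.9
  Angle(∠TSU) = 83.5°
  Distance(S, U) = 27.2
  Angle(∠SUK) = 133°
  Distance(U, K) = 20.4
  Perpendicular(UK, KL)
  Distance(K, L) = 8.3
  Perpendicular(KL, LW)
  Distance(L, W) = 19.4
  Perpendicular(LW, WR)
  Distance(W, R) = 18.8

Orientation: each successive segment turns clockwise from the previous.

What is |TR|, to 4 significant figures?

45.82

T is at the origin; TS runs at 11.2° with length 25.9, so S = (25.41, 5.031). ∠TSU = 83.5° gives SU at -85.30° from the x-axis; with |SU| = 27.2, U = (27.64, -22.08). ∠SUK = 133.0° gives UK at -132.3° from the x-axis; with |UK| = 20.4, K = (13.91, -37.17). The perpendicularity gives KL at right angles to UK, so KL runs at 137.7°; with |KL| = 8.3, L = (7.767, -31.58). The perpendicularity gives LW at right angles to KL, so LW runs at 47.70°; with |LW| = 19.4, W = (20.82, -17.23). LW ⟂ WR, so WR runs at -42.30°; with |WR| = 18.8, R = (34.73, -29.88). Then |TR| = |R − T| = 45.82.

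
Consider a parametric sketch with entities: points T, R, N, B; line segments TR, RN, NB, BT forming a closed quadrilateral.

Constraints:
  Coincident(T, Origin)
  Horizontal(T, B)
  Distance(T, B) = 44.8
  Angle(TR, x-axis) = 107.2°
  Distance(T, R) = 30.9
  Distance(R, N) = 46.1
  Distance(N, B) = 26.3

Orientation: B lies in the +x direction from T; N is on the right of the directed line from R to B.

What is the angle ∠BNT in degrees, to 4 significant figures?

146.1°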